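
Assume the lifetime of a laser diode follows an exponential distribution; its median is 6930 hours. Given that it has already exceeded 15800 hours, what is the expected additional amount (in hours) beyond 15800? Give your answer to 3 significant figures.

10000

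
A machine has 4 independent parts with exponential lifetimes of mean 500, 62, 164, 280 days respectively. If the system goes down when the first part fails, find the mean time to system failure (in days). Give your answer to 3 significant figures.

36.0

The first failure time is exponential with rate Σλ_i = 1/500 + 1/62 + 1/164 + 1/280 = 0.027798 per day.
E[min] = 1/Σλ = 1/0.027798 = 35.9738 days.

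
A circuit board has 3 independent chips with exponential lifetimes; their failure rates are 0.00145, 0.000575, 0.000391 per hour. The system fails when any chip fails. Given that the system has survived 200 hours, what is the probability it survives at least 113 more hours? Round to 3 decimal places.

0.761

Time to first failure ~ Exp(Σλ) with Σλ = 0.002416.
By memorylessness, P(T > 200+113 | T > 200) = P(T > 113) = e^(−0.002416·113) ≈ 0.761.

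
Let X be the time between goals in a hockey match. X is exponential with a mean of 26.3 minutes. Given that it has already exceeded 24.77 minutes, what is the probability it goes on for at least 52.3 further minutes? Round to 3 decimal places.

The rate is λ = 1/26.3 = 0.0380228 per minute.
By the memoryless property, P(X > 24.77+52.3 | X > 24.77) = P(X > 52.3).
P(X > 52.3) = e^(−1.9886) ≈ 0.137.

0.137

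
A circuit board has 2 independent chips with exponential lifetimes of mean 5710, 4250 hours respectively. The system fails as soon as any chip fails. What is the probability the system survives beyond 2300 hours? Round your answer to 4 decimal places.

The first failure time is exponential with rate Σλ_i = 1/5710 + 1/4250 = 0.000410425 per hour.
P(min > 2300) = e^(−0.000410425·2300) = e^(−0.94398) ≈ 0.3891.

0.3891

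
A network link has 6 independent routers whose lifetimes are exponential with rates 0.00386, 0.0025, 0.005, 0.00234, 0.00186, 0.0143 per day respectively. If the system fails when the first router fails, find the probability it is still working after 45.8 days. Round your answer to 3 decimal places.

0.255

The time to first failure is exponential with rate Σλ = 0.00386 + 0.0025 + 0.005 + 0.00234 + 0.00186 + 0.0143 = 0.02986.
P(min > 45.8) = e^(−0.02986·45.8) = e^(−1.3676) ≈ 0.255.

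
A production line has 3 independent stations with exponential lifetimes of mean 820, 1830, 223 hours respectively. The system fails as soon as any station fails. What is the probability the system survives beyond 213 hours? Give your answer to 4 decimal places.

The first failure time is exponential with rate Σλ_i = 1/820 + 1/1830 + 1/223 = 0.00625027 per hour.
P(min > 213) = e^(−0.00625027·213) = e^(−1.3313) ≈ 0.2641.

0.2641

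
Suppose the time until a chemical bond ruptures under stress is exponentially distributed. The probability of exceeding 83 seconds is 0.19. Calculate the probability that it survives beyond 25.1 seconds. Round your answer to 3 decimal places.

e^(−λ·83) = 0.19 ⇒ λ = −ln(0.19)/83 = 0.0200088.
P(X > 25.1) = e^(−0.0200088·25.1) = e^(−0.50222) ≈ 0.605.

0.605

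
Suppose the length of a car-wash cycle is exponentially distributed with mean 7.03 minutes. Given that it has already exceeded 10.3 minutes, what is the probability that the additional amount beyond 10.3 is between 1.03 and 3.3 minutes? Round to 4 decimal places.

0.2383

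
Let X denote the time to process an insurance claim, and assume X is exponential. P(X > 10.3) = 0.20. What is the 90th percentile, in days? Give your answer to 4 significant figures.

14.74

e^(−λ·10.3) = 0.20 ⇒ λ = −ln(0.20)/10.3 = 0.156256.
90th percentile: 1 − e^(−λt) = 0.9, t = −ln(0.1)/λ = 14.736 days.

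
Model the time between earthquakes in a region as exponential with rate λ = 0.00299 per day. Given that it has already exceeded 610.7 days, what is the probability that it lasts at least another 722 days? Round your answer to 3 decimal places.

0.115

P(X > s+t | X > s) = e^(−λ(s+t))/e^(−λs) = e^(−λt), independent of s = 610.7.
P(X > 722) = e^(−2.1588) ≈ 0.115.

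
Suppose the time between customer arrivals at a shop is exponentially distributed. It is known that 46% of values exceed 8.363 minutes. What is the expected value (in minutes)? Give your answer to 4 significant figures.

10.77

e^(−λ·8.363) = 0.46 ⇒ λ = −ln(0.46)/8.363 = 0.0928529.
Mean = 1/λ = 10.7697 minutes.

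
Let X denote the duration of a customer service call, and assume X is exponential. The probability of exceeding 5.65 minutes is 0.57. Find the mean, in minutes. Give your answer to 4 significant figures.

10.05

e^(−λ·5.65) = 0.57 ⇒ λ = −ln(0.57)/5.65 = 0.0994901.
Mean = 1/λ = 10.0513 minutes.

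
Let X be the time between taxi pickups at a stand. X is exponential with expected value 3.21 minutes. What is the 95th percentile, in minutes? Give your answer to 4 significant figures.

The rate is λ = 1/3.21 = 0.311526 per minute.
Set 1 − e^(−λt) = 0.95, so t = −ln(0.05)/λ = 2.9957/0.311526 ≈ 9.6163 minutes.

9.616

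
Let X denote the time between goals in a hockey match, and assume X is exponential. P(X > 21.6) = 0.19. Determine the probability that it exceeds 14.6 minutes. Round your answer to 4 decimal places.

e^(−λ·21.6) = 0.19 ⇒ λ = −ln(0.19)/21.6 = 0.0768857.
P(X > 14.6) = e^(−0.0768857·14.6) = e^(−1.1225) ≈ 0.3255.

0.3255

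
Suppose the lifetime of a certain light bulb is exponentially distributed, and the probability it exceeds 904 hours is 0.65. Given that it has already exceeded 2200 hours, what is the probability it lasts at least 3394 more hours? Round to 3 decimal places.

0.198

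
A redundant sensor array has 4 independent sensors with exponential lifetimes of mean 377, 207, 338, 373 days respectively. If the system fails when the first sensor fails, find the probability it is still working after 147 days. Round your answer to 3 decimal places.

0.145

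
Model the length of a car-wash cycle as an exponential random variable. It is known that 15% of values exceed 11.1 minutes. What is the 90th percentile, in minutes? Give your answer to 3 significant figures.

13.5

e^(−λ·11.1) = 0.15 ⇒ λ = −ln(0.15)/11.1 = 0.170912.
90th percentile: 1 − e^(−λt) = 0.9, t = −ln(0.1)/λ = 13.4724 minutes.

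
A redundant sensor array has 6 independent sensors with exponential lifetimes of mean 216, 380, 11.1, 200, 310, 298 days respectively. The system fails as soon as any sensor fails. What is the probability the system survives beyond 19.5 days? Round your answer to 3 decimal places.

The first failure time is exponential with rate Σλ_i = 1/216 + 1/380 + 1/11.1 + 1/200 + 1/310 + 1/298 = 0.108933 per day.
P(min > 19.5) = e^(−0.108933·19.5) = e^(−2.1242) ≈ 0.120.

0.120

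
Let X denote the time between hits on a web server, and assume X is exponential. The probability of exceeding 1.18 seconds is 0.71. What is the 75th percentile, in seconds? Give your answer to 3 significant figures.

e^(−λ·1.18) = 0.71 ⇒ λ = −ln(0.71)/1.18 = 0.290246.
75th percentile: 1 − e^(−λt) = 0.75, t = −ln(0.25)/λ = 4.77627 seconds.

4.78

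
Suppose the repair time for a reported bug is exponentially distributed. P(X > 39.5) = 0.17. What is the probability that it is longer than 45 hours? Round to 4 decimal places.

0.1328

e^(−λ·39.5) = 0.17 ⇒ λ = −ln(0.17)/39.5 = 0.0448597.
P(X > 45) = e^(−0.0448597·45) = e^(−2.0187) ≈ 0.1328.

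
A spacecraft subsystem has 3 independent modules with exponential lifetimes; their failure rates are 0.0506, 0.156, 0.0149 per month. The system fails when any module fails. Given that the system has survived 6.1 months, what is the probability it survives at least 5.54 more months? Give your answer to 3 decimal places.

0.293

Time to first failure ~ Exp(Σλ) with Σλ = 0.2215.
By memorylessness, P(T > 6.1+5.54 | T > 6.1) = P(T > 5.54) = e^(−0.2215·5.54) ≈ 0.293.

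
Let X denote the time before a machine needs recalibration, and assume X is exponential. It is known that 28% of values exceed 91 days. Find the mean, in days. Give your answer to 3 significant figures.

71.5

e^(−λ·91) = 0.28 ⇒ λ = −ln(0.28)/91 = 0.0139886.
Mean = 1/λ = 71.4866 days.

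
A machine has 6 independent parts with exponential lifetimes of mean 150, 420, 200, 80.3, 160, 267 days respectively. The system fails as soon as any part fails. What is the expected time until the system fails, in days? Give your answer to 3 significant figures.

The first failure time is exponential with rate Σλ_i = 1/150 + 1/420 + 1/200 + 1/80.3 + 1/160 + 1/267 = 0.0364962 per day.
E[min] = 1/Σλ = 1/0.0364962 = 27.4001 days.

27.4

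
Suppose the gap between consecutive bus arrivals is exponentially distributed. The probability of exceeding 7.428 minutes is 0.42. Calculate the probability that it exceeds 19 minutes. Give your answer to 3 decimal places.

0.109

e^(−λ·7.428) = 0.42 ⇒ λ = −ln(0.42)/7.428 = 0.116788.
P(X > 19) = e^(−0.116788·19) = e^(−2.219) ≈ 0.109.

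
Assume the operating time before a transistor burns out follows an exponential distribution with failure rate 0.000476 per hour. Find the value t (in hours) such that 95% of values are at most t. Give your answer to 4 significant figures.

6294

Set 1 − e^(−λt) = 0.95, so t = −ln(0.05)/λ = 2.9957/0.000476 ≈ 6293.56 hours.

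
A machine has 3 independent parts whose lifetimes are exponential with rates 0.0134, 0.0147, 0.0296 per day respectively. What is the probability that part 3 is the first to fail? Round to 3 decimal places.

The time to first failure is exponential with rate Σλ = 0.0134 + 0.0147 + 0.0296 = 0.0577.
P(part 3 first) = λ_3/Σλ = 0.0296/0.0577 ≈ 0.513.

0.513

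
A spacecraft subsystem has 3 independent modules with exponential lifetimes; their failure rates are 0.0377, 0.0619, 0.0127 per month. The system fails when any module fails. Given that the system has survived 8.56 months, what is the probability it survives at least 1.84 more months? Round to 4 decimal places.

Time to first failure ~ Exp(Σλ) with Σλ = 0.1123.
By memorylessness, P(T > 8.56+1.84 | T > 8.56) = P(T > 1.84) = e^(−0.1123·1.84) ≈ 0.8133.

0.8133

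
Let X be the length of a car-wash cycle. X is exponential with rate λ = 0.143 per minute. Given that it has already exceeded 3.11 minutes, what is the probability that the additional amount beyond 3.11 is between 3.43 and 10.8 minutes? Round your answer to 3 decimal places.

Memoryless: the residual past 3.11 is again Exp(λ).
P(3.43 < residual < 10.8) = e^(−λ·3.43) − e^(−λ·10.8) = 0.61233 − 0.21344 ≈ 0.399.

0.399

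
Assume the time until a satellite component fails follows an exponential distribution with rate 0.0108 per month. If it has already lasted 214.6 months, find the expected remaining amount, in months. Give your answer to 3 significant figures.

By memorylessness, the remaining amount past any threshold is again Exp(λ) with mean 1/λ = 92.5926 months.

92.6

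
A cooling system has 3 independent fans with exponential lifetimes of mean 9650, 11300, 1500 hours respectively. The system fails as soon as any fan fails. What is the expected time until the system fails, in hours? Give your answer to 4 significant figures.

The first failure time is exponential with rate Σλ_i = 1/9650 + 1/11300 + 1/1500 = 0.000858789 per hour.
E[min] = 1/Σλ = 1/0.000858789 = 1164.43 hours.

1164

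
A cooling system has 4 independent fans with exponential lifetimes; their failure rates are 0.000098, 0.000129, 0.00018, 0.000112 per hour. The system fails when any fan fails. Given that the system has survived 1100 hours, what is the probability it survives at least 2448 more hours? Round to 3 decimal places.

0.281

Time to first failure ~ Exp(Σλ) with Σλ = 0.000519.
By memorylessness, P(T > 1100+2448 | T > 1100) = P(T > 2448) = e^(−0.000519·2448) ≈ 0.281.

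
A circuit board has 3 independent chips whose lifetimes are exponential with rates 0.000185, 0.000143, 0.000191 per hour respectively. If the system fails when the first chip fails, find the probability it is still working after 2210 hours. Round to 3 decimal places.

The time to first failure is exponential with rate Σλ = 0.000185 + 0.000143 + 0.000191 = 0.000519.
P(min > 2210) = e^(−0.000519·2210) = e^(−1.147) ≈ 0.318.

0.318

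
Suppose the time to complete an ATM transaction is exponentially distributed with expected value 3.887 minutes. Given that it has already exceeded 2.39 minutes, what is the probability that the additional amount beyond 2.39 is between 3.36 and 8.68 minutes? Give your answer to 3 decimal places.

0.314

The rate is λ = 1/3.887 = 0.257268 per minute.
Memoryless: the residual past 2.39 is again Exp(λ).
P(3.36 < residual < 8.68) = e^(−λ·3.36) − e^(−λ·8.68) = 0.42130 − 0.10720 ≈ 0.314.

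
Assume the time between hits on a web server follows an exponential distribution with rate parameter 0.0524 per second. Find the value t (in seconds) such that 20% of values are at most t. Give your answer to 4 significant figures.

4.258

Set 1 − e^(−λt) = 0.2, so t = −ln(0.8)/λ = 0.22314/0.0524 ≈ 4.25846 seconds.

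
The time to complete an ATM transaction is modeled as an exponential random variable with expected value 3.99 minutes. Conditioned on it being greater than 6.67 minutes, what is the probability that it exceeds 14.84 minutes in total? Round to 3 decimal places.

The rate is λ = 1/3.99 = 0.250627 per minute.
The exponential is memoryless, so the remaining time is again Exp(λ): the condition X > 6.67 is irrelevant.
P(X > 8.17) = e^(−2.0476) ≈ 0.129.

0.129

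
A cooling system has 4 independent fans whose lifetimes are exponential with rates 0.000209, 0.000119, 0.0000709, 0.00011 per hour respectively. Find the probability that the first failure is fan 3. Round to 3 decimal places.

0.139

The time to first failure is exponential with rate Σλ = 0.000209 + 0.000119 + 0.0000709 + 0.00011 = 0.0005089.
P(fan 3 first) = λ_3/Σλ = 0.0000709/0.0005089 ≈ 0.139.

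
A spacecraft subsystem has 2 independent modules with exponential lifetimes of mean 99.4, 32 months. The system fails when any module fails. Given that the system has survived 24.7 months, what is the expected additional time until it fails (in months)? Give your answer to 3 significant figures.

24.2

First-failure rate Σλ = 1/99.4 + 1/32 = 0.0413104.
By memorylessness the expected residual is 1/Σλ = 24.207 months, regardless of the 24.7 already elapsed.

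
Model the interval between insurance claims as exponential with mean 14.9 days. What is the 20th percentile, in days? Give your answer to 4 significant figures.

3.325

The rate is λ = 1/14.9 = 0.0671141 per day.
Set 1 − e^(−λt) = 0.2, so t = −ln(0.8)/λ = 0.22314/0.0671141 ≈ 3.32484 days.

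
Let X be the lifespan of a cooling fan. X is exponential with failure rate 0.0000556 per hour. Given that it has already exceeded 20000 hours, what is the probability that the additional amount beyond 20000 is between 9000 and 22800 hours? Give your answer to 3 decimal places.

Memoryless: the residual past 20000 is again Exp(λ).
P(9000 < residual < 22800) = e^(−λ·9000) − e^(−λ·22800) = 0.60629 − 0.28148 ≈ 0.325.

0.325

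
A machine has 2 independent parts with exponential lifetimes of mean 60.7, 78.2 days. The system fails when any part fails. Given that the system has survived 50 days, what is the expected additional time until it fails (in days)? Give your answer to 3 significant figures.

34.2

First-failure rate Σλ = 1/60.7 + 1/78.2 = 0.0292622.
By memorylessness the expected residual is 1/Σλ = 34.1738 days, regardless of the 50 already elapsed.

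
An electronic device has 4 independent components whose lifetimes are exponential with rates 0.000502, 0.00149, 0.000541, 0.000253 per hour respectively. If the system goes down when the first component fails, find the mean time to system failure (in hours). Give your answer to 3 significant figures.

The time to first failure is exponential with rate Σλ = 0.000502 + 0.00149 + 0.000541 + 0.000253 = 0.002786.
E[min] = 1/Σλ = 1/0.002786 = 358.938 hours.

359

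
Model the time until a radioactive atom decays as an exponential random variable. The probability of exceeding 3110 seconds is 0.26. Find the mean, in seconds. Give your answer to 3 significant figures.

e^(−λ·3110) = 0.26 ⇒ λ = −ln(0.26)/3110 = 0.000433143.
Mean = 1/λ = 2308.71 seconds.

2310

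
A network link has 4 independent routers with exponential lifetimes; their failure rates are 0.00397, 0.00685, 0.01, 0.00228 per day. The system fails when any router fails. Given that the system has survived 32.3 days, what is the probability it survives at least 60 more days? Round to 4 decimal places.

Time to first failure ~ Exp(Σλ) with Σλ = 0.0231.
By memorylessness, P(T > 32.3+60 | T > 32.3) = P(T > 60) = e^(−0.0231·60) ≈ 0.2501.

0.2501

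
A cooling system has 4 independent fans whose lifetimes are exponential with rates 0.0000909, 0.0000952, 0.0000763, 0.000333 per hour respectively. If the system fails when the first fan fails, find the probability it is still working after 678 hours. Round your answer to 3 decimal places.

0.668

The time to first failure is exponential with rate Σλ = 0.0000909 + 0.0000952 + 0.0000763 + 0.000333 = 0.0005954.
P(min > 678) = e^(−0.0005954·678) = e^(−0.40368) ≈ 0.668.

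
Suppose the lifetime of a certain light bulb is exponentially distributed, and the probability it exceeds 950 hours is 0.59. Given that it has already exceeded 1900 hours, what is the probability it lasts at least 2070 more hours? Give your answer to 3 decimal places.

From e^(−λ·950) = 0.59, λ = −ln(0.59)/950 = 0.000555403.
Memoryless: P(X > 1900+2070 | X > 1900) = P(X > 2070) = e^(−0.000555403·2070) ≈ 0.317.

0.317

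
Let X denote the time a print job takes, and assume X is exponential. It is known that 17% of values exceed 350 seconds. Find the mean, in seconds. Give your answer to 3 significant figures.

e^(−λ·350) = 0.17 ⇒ λ = −ln(0.17)/350 = 0.00506273.
Mean = 1/λ = 197.522 seconds.

198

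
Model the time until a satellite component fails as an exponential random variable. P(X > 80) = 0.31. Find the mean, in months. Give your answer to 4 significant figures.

68.31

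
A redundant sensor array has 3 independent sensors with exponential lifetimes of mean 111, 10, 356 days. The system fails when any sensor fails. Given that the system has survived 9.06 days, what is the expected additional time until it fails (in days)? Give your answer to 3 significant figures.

First-failure rate Σλ = 1/111 + 1/10 + 1/356 = 0.111818.
By memorylessness the expected residual is 1/Σλ = 8.9431 days, regardless of the 9.06 already elapsed.

8.94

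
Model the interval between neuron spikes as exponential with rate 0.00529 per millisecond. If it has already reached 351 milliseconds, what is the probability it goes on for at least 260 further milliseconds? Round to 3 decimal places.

0.253

P(X > s+t | X > s) = e^(−λ(s+t))/e^(−λs) = e^(−λt), independent of s = 351.
P(X > 260) = e^(−1.3754) ≈ 0.253.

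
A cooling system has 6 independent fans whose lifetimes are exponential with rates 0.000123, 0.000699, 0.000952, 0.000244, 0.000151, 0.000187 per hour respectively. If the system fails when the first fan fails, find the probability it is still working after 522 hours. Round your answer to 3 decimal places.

0.292

The time to first failure is exponential with rate Σλ = 0.000123 + 0.000699 + 0.000952 + 0.000244 + 0.000151 + 0.000187 = 0.002356.
P(min > 522) = e^(−0.002356·522) = e^(−1.2298) ≈ 0.292.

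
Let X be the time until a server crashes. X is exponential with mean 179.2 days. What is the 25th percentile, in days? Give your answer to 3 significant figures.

51.6

The rate is λ = 1/179.2 = 0.00558036 per day.
Set 1 − e^(−λt) = 0.25, so t = −ln(0.75)/λ = 0.28768/0.00558036 ≈ 51.5526 days.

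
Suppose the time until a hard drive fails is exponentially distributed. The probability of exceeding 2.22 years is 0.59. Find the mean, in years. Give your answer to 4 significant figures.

e^(−λ·2.22) = 0.59 ⇒ λ = −ln(0.59)/2.22 = 0.237672.
Mean = 1/λ = 4.20747 years.

4.207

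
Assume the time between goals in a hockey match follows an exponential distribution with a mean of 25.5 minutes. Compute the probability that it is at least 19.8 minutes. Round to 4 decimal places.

0.4600

The rate is λ = 1/25.5 = 0.0392157 per minute.
P(X > 19.8) = e^(−λ·19.8) = e^(−0.77647) ≈ 0.4600.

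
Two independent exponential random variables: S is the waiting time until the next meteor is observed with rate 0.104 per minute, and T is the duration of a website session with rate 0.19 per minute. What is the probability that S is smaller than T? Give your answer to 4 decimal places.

λ_1 = 0.104, λ_2 = 0.19.
For independent exponentials, P(S < T) = λ_1/(λ_1+λ_2) = 0.104/0.294 ≈ 0.3537.

0.3537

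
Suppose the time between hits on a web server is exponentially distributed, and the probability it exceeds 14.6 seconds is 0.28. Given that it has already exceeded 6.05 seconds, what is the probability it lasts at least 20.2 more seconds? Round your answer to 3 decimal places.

From e^(−λ·14.6) = 0.28, λ = −ln(0.28)/14.6 = 0.0871894.
Memoryless: P(X > 6.05+20.2 | X > 6.05) = P(X > 20.2) = e^(−0.0871894·20.2) ≈ 0.172.

0.172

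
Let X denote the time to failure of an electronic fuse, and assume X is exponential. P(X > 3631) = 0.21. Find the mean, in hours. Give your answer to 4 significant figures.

2327

e^(−λ·3631) = 0.21 ⇒ λ = −ln(0.21)/3631 = 0.000429812.
Mean = 1/λ = 2326.6 hours.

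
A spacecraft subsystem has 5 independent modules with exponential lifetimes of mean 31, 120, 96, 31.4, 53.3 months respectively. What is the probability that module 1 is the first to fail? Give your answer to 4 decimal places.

Rates: λ_i = 1/mean_i → 0.0322581, 0.00833333, 0.0104167, 0.0318471, 0.0187617; Σλ = 0.101617.
P(module 1 first) = λ_1/Σλ = 0.0322581/0.101617 ≈ 0.3174.

0.3174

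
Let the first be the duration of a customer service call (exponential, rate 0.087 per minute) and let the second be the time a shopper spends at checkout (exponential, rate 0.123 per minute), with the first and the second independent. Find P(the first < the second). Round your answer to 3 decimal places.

λ_1 = 0.087, λ_2 = 0.123.
For independent exponentials, P(the first < the second) = λ_1/(λ_1+λ_2) = 0.087/0.21 ≈ 0.414.

0.414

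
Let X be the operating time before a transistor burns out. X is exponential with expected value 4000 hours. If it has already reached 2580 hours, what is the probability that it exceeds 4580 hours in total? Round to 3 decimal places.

0.607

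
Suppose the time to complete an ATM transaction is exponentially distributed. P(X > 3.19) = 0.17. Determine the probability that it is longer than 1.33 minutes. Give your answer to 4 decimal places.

e^(−λ·3.19) = 0.17 ⇒ λ = −ln(0.17)/3.19 = 0.555472.
P(X > 1.33) = e^(−0.555472·1.33) = e^(−0.73878) ≈ 0.4777.

0.4777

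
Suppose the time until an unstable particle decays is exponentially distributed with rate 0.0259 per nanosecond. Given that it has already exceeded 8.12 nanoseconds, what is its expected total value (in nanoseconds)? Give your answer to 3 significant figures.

By memorylessness, E[X | X > 8.12] = 8.12 + 1/λ = 8.12 + 38.61 = 46.73 nanoseconds.

46.7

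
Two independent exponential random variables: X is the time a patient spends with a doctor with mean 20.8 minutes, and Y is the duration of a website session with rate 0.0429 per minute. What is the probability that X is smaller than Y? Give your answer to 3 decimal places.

λ_1 = 1/20.8 = 0.0480769, λ_2 = 0.0429.
For independent exponentials, P(X < Y) = λ_1/(λ_1+λ_2) = 0.0480769/0.0909769 ≈ 0.528.

0.528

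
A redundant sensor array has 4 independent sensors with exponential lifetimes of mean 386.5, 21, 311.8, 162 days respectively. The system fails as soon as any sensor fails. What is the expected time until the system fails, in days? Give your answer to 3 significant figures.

The first failure time is exponential with rate Σλ_i = 1/386.5 + 1/21 + 1/311.8 + 1/162 = 0.0595864 per day.
E[min] = 1/Σλ = 1/0.0595864 = 16.7824 days.

16.8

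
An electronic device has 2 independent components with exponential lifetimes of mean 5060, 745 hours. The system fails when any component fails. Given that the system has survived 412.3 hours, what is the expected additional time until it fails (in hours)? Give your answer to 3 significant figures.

649

First-failure rate Σλ = 1/5060 + 1/745 = 0.00153991.
By memorylessness the expected residual is 1/Σλ = 649.388 hours, regardless of the 412.3 already elapsed.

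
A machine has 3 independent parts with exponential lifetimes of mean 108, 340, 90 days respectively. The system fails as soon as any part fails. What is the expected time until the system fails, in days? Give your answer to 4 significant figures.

The first failure time is exponential with rate Σλ_i = 1/108 + 1/340 + 1/90 = 0.0233115 per day.
E[min] = 1/Σλ = 1/0.0233115 = 42.8972 days.

42.90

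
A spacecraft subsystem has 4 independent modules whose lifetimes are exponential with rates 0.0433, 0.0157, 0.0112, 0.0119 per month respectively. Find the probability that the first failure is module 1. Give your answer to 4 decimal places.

0.5274

The time to first failure is exponential with rate Σλ = 0.0433 + 0.0157 + 0.0112 + 0.0119 = 0.0821.
P(module 1 first) = λ_1/Σλ = 0.0433/0.0821 ≈ 0.5274.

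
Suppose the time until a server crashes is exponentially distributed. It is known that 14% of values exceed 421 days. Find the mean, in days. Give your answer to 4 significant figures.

214.1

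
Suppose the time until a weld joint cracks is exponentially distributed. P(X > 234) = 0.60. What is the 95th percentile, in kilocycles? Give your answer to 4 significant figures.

e^(−λ·234) = 0.60 ⇒ λ = −ln(0.60)/234 = 0.00218302.
95th percentile: 1 − e^(−λt) = 0.95, t = −ln(0.05)/λ = 1372.29 kilocycles.

1372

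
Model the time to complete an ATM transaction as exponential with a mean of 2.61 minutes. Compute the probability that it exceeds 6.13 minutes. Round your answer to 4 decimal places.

0.0955

The rate is λ = 1/2.61 = 0.383142 per minute.
P(X > 6.13) = e^(−λ·6.13) = e^(−2.3487) ≈ 0.0955.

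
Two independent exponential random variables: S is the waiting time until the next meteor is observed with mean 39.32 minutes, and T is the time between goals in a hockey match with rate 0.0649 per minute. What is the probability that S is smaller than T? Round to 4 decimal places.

0.2815

λ_1 = 1/39.32 = 0.0254323, λ_2 = 0.0649.
For independent exponentials, P(S < T) = λ_1/(λ_1+λ_2) = 0.0254323/0.0903323 ≈ 0.2815.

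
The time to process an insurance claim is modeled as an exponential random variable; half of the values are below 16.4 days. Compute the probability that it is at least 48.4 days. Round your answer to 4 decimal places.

For an exponential, median = ln(2)/λ, so λ = ln 2 / 16.4 = 0.0422651 per day.
P(X > 48.4) = e^(−λ·48.4) = e^(−2.0456) ≈ 0.1293.

0.1293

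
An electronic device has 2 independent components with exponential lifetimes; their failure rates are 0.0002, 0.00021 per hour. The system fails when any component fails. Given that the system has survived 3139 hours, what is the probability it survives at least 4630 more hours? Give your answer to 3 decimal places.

0.150

Time to first failure ~ Exp(Σλ) with Σλ = 0.00041.
By memorylessness, P(T > 3139+4630 | T > 3139) = P(T > 4630) = e^(−0.00041·4630) ≈ 0.150.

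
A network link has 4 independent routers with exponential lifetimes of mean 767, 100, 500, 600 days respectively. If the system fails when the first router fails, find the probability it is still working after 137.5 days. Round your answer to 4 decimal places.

The first failure time is exponential with rate Σλ_i = 1/767 + 1/100 + 1/500 + 1/600 = 0.0149704 per day.
P(min > 137.5) = e^(−0.0149704·137.5) = e^(−2.0584) ≈ 0.1277.

0.1277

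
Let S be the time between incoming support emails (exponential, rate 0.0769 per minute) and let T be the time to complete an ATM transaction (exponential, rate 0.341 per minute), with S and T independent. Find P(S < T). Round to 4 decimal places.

0.1840

λ_1 = 0.0769, λ_2 = 0.341.
For independent exponentials, P(S < T) = λ_1/(λ_1+λ_2) = 0.0769/0.4179 ≈ 0.1840.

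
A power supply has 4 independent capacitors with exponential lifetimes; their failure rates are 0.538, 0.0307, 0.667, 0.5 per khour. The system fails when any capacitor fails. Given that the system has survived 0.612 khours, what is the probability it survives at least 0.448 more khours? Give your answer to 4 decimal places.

Time to first failure ~ Exp(Σλ) with Σλ = 1.7357.
By memorylessness, P(T > 0.612+0.448 | T > 0.612) = P(T > 0.448) = e^(−1.7357·0.448) ≈ 0.4595.

0.4595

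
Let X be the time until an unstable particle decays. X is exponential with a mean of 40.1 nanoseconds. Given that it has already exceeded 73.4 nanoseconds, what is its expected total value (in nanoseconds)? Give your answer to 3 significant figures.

114

The rate is λ = 1/40.1 = 0.0249377 per nanosecond.
By memorylessness, E[X | X > 73.4] = 73.4 + 1/λ = 73.4 + 40.1 = 113.5 nanoseconds.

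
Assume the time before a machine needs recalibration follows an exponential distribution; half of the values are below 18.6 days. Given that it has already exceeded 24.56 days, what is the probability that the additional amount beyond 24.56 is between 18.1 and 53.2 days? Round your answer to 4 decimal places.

For an exponential, median = ln(2)/λ, so λ = ln 2 / 18.6 = 0.037266 per day.
Memoryless: the residual past 24.56 is again Exp(λ).
P(18.1 < residual < 53.2) = e^(−λ·18.1) − e^(−λ·53.2) = 0.50940 − 0.13772 ≈ 0.3717.

0.3717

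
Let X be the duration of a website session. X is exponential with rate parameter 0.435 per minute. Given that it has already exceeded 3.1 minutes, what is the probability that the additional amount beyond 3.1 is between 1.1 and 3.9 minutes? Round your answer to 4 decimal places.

0.4364

Memoryless: the residual past 3.1 is again Exp(λ).
P(1.1 < residual < 3.9) = e^(−λ·1.1) − e^(−λ·3.9) = 0.61971 − 0.18332 ≈ 0.4364.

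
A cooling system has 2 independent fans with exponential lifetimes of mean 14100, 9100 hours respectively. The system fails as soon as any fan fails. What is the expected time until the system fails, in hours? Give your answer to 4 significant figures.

5531

The first failure time is exponential with rate Σλ_i = 1/14100 + 1/9100 = 0.000180812 per hour.
E[min] = 1/Σλ = 1/0.000180812 = 5530.6 hours.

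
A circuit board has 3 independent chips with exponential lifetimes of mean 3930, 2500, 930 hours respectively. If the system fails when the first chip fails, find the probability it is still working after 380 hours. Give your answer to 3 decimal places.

The first failure time is exponential with rate Σλ_i = 1/3930 + 1/2500 + 1/930 = 0.00172972 per hour.
P(min > 380) = e^(−0.00172972·380) = e^(−0.65729) ≈ 0.518.

0.518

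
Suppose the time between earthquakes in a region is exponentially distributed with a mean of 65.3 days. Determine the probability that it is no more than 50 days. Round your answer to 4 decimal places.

0.5350

The rate is λ = 1/65.3 = 0.0153139 per day.
P(X ≤ 50) = 1 − e^(−λ·50) = 1 − e^(−0.7657) ≈ 0.5350.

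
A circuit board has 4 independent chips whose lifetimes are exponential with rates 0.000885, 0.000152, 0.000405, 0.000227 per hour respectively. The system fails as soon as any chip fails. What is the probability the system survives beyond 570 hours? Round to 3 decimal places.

The time to first failure is exponential with rate Σλ = 0.000885 + 0.000152 + 0.000405 + 0.000227 = 0.001669.
P(min > 570) = e^(−0.001669·570) = e^(−0.95133) ≈ 0.386.

0.386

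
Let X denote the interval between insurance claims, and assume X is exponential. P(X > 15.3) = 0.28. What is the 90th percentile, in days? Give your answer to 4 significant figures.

e^(−λ·15.3) = 0.28 ⇒ λ = −ln(0.28)/15.3 = 0.0832004.
90th percentile: 1 − e^(−λt) = 0.9, t = −ln(0.1)/λ = 27.6752 days.

27.68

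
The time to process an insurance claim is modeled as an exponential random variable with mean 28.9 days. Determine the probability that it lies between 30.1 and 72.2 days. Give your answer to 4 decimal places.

0.2707

The rate is λ = 1/28.9 = 0.0346021 per day.
P(30.1 < X < 72.2) = e^(−λ·30.1) − e^(−λ·72.2) = 0.35292 − 0.08223 ≈ 0.2707.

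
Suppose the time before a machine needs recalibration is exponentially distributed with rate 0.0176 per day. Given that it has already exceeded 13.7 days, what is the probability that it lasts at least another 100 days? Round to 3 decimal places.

P(X > s+t | X > s) = e^(−λ(s+t))/e^(−λs) = e^(−λt), independent of s = 13.7.
P(X > 100) = e^(−1.76) ≈ 0.172.

0.172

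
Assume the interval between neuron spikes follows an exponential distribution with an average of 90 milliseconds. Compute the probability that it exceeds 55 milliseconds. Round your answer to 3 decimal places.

The rate is λ = 1/90 = 0.0111111 per millisecond.
P(X > 55) = e^(−λ·55) = e^(−0.61111) ≈ 0.543.

0.543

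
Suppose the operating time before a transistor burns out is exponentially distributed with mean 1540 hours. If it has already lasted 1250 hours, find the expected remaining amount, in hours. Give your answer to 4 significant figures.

1540

The rate is λ = 1/1540 = 0.000649351 per hour.
By memorylessness, the remaining amount past any threshold is again Exp(λ) with mean 1/λ = 1540 hours.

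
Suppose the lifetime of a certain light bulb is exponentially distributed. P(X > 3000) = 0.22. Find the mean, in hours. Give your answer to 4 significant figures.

1981

e^(−λ·3000) = 0.22 ⇒ λ = −ln(0.22)/3000 = 0.000504709.
Mean = 1/λ = 1981.34 hours.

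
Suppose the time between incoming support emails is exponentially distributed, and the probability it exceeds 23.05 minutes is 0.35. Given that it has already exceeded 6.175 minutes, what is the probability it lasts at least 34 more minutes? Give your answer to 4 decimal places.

0.2126

From e^(−λ·23.05) = 0.35, λ = −ln(0.35)/23.05 = 0.0455454.
Memoryless: P(X > 6.175+34 | X > 6.175) = P(X > 34) = e^(−0.0455454·34) ≈ 0.2126.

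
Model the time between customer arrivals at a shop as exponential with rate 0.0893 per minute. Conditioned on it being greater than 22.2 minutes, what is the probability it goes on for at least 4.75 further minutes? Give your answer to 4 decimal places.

0.6543

The exponential is memoryless, so the remaining time is again Exp(λ): the condition X > 22.2 is irrelevant.
P(X > 4.75) = e^(−0.42418) ≈ 0.6543.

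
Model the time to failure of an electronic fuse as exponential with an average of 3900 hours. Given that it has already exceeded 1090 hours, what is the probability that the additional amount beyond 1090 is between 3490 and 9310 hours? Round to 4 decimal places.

0.3168

The rate is λ = 1/3900 = 0.00025641 per hour.
Memoryless: the residual past 1090 is again Exp(λ).
P(3490 < residual < 9310) = e^(−λ·3490) − e^(−λ·9310) = 0.40866 − 0.09189 ≈ 0.3168.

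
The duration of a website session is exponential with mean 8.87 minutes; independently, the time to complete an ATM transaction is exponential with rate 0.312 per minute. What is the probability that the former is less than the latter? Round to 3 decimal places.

0.265

λ_1 = 1/8.87 = 0.11274, λ_2 = 0.312.
For independent exponentials, P(the former < the latter) = λ_1/(λ_1+λ_2) = 0.11274/0.42474 ≈ 0.265.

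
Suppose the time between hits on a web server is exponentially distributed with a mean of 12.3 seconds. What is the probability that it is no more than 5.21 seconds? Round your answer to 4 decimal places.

The rate is λ = 1/12.3 = 0.0813008 per second.
P(X ≤ 5.21) = 1 − e^(−λ·5.21) = 1 − e^(−0.42358) ≈ 0.3453.

0.3453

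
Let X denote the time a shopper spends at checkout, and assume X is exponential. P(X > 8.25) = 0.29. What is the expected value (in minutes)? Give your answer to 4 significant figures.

6.665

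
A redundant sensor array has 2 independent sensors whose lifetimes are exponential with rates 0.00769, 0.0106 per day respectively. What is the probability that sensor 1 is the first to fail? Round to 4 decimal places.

The time to first failure is exponential with rate Σλ = 0.00769 + 0.0106 = 0.01829.
P(sensor 1 first) = λ_1/Σλ = 0.00769/0.01829 ≈ 0.4204.

0.4204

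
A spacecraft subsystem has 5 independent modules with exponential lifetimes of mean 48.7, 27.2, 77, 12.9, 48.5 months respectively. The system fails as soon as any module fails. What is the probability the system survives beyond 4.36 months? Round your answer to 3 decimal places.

0.480

The first failure time is exponential with rate Σλ_i = 1/48.7 + 1/27.2 + 1/77 + 1/12.9 + 1/48.5 = 0.168424 per month.
P(min > 4.36) = e^(−0.168424·4.36) = e^(−0.73433) ≈ 0.480.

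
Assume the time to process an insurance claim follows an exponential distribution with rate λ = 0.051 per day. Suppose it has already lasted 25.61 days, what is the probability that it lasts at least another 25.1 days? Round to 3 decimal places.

The exponential is memoryless, so the remaining time is again Exp(λ): the condition X > 25.61 is irrelevant.
P(X > 25.1) = e^(−1.2801) ≈ 0.278.

0.278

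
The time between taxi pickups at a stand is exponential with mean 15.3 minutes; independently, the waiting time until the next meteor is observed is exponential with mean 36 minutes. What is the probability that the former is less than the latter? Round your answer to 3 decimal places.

0.702

λ_1 = 1/15.3 = 0.0653595, λ_2 = 1/36 = 0.0277778.
For independent exponentials, P(the former < the latter) = λ_1/(λ_1+λ_2) = 0.0653595/0.0931373 ≈ 0.702.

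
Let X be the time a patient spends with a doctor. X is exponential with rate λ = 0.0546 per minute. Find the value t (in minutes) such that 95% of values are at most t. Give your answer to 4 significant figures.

54.87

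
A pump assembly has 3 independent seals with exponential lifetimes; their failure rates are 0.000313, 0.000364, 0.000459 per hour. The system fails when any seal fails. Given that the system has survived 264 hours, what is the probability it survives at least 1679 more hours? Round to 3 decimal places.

0.148

Time to first failure ~ Exp(Σλ) with Σλ = 0.001136.
By memorylessness, P(T > 264+1679 | T > 264) = P(T > 1679) = e^(−0.001136·1679) ≈ 0.148.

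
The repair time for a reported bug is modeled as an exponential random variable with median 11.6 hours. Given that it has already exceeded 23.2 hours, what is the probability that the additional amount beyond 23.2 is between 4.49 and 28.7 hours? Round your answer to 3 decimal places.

For an exponential, median = ln(2)/λ, so λ = ln 2 / 11.6 = 0.0597541 per hour.
Memoryless: the residual past 23.2 is again Exp(λ).
P(4.49 < residual < 28.7) = e^(−λ·4.49) − e^(−λ·28.7) = 0.76468 − 0.17997 ≈ 0.585.

0.585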